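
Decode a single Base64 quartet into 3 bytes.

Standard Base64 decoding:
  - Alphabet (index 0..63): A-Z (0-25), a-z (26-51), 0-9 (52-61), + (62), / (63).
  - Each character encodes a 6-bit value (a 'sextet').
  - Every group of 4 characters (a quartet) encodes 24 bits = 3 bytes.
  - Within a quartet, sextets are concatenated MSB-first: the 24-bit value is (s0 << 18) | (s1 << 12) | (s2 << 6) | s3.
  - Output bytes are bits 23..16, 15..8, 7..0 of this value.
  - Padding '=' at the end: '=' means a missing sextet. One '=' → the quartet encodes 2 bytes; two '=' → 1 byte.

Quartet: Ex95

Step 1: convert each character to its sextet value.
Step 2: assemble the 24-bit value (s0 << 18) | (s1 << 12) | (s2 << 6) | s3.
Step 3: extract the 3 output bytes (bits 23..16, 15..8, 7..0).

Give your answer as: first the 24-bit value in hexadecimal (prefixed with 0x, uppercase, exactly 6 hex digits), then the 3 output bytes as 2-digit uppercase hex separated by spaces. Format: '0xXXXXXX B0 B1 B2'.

Sextets: E=4, x=49, 9=61, 5=57
24-bit: (4<<18) | (49<<12) | (61<<6) | 57
      = 0x100000 | 0x031000 | 0x000F40 | 0x000039
      = 0x131F79
Bytes: (v>>16)&0xFF=13, (v>>8)&0xFF=1F, v&0xFF=79

Answer: 0x131F79 13 1F 79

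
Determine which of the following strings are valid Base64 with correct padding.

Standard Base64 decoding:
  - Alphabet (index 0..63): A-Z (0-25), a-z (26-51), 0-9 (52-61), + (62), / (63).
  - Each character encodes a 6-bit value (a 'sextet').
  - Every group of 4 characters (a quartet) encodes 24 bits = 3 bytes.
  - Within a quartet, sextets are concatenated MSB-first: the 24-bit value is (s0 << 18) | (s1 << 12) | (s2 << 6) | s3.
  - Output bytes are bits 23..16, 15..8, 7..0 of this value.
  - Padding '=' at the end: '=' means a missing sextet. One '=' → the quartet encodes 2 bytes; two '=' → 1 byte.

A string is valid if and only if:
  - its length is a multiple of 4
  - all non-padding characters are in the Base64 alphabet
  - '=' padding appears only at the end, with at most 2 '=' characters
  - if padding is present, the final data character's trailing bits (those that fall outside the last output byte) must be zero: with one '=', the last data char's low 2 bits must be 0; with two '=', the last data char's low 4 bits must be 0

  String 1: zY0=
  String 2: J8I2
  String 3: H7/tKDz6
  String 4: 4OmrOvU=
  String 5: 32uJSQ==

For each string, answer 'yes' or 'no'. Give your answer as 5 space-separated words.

String 1: 'zY0=' → valid
String 2: 'J8I2' → valid
String 3: 'H7/tKDz6' → valid
String 4: '4OmrOvU=' → valid
String 5: '32uJSQ==' → valid

Answer: yes yes yes yes yes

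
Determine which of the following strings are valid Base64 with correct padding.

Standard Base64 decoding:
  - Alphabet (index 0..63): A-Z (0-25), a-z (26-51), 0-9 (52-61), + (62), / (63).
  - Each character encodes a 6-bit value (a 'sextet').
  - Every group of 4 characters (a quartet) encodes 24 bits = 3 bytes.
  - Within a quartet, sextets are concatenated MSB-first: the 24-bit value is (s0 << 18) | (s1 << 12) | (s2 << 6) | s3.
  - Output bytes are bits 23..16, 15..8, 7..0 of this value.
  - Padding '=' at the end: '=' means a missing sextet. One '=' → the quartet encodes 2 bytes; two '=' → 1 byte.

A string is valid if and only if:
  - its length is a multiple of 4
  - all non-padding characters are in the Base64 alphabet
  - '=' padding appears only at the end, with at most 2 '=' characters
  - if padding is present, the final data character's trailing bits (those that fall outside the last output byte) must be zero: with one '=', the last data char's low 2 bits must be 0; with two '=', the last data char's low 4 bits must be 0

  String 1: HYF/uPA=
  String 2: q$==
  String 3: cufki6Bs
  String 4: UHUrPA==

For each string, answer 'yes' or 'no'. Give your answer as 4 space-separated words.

String 1: 'HYF/uPA=' → valid
String 2: 'q$==' → invalid (bad char(s): ['$'])
String 3: 'cufki6Bs' → valid
String 4: 'UHUrPA==' → valid

Answer: yes no yes yes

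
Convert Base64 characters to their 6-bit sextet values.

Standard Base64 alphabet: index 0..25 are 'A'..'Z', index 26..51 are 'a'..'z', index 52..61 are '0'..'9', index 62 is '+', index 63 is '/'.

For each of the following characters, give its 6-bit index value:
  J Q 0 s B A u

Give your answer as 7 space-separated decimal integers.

'J': A..Z range, ord('J') − ord('A') = 9
'Q': A..Z range, ord('Q') − ord('A') = 16
'0': 0..9 range, 52 + ord('0') − ord('0') = 52
's': a..z range, 26 + ord('s') − ord('a') = 44
'B': A..Z range, ord('B') − ord('A') = 1
'A': A..Z range, ord('A') − ord('A') = 0
'u': a..z range, 26 + ord('u') − ord('a') = 46

Answer: 9 16 52 44 1 0 46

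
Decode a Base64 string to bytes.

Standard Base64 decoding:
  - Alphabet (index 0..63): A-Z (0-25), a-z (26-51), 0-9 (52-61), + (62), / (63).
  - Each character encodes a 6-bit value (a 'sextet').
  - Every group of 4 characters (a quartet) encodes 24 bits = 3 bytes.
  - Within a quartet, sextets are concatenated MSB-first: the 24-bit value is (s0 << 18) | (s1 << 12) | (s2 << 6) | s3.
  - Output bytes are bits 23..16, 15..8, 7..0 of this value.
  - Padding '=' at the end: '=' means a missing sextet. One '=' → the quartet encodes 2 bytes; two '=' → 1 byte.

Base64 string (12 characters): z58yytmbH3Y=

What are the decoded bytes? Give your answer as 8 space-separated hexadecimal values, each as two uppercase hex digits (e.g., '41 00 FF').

Answer: CF 9F 32 CA D9 9B 1F 76

Derivation:
After char 0 ('z'=51): chars_in_quartet=1 acc=0x33 bytes_emitted=0
After char 1 ('5'=57): chars_in_quartet=2 acc=0xCF9 bytes_emitted=0
After char 2 ('8'=60): chars_in_quartet=3 acc=0x33E7C bytes_emitted=0
After char 3 ('y'=50): chars_in_quartet=4 acc=0xCF9F32 -> emit CF 9F 32, reset; bytes_emitted=3
After char 4 ('y'=50): chars_in_quartet=1 acc=0x32 bytes_emitted=3
After char 5 ('t'=45): chars_in_quartet=2 acc=0xCAD bytes_emitted=3
After char 6 ('m'=38): chars_in_quartet=3 acc=0x32B66 bytes_emitted=3
After char 7 ('b'=27): chars_in_quartet=4 acc=0xCAD99B -> emit CA D9 9B, reset; bytes_emitted=6
After char 8 ('H'=7): chars_in_quartet=1 acc=0x7 bytes_emitted=6
After char 9 ('3'=55): chars_in_quartet=2 acc=0x1F7 bytes_emitted=6
After char 10 ('Y'=24): chars_in_quartet=3 acc=0x7DD8 bytes_emitted=6
Padding '=': partial quartet acc=0x7DD8 -> emit 1F 76; bytes_emitted=8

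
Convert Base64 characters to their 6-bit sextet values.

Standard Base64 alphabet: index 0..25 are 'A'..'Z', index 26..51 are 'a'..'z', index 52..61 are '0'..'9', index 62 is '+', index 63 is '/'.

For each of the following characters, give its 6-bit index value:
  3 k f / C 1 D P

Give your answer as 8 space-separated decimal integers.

'3': 0..9 range, 52 + ord('3') − ord('0') = 55
'k': a..z range, 26 + ord('k') − ord('a') = 36
'f': a..z range, 26 + ord('f') − ord('a') = 31
'/': index 63
'C': A..Z range, ord('C') − ord('A') = 2
'1': 0..9 range, 52 + ord('1') − ord('0') = 53
'D': A..Z range, ord('D') − ord('A') = 3
'P': A..Z range, ord('P') − ord('A') = 15

Answer: 55 36 31 63 2 53 3 15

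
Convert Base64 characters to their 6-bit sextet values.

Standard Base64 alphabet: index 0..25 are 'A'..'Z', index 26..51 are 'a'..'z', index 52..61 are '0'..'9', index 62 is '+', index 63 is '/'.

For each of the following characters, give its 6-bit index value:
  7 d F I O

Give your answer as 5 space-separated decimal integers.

'7': 0..9 range, 52 + ord('7') − ord('0') = 59
'd': a..z range, 26 + ord('d') − ord('a') = 29
'F': A..Z range, ord('F') − ord('A') = 5
'I': A..Z range, ord('I') − ord('A') = 8
'O': A..Z range, ord('O') − ord('A') = 14

Answer: 59 29 5 8 14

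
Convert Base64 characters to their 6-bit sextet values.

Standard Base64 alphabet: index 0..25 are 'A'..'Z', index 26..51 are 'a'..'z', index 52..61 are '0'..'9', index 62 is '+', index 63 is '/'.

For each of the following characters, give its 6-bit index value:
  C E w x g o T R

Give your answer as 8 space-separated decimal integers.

'C': A..Z range, ord('C') − ord('A') = 2
'E': A..Z range, ord('E') − ord('A') = 4
'w': a..z range, 26 + ord('w') − ord('a') = 48
'x': a..z range, 26 + ord('x') − ord('a') = 49
'g': a..z range, 26 + ord('g') − ord('a') = 32
'o': a..z range, 26 + ord('o') − ord('a') = 40
'T': A..Z range, ord('T') − ord('A') = 19
'R': A..Z range, ord('R') − ord('A') = 17

Answer: 2 4 48 49 32 40 19 17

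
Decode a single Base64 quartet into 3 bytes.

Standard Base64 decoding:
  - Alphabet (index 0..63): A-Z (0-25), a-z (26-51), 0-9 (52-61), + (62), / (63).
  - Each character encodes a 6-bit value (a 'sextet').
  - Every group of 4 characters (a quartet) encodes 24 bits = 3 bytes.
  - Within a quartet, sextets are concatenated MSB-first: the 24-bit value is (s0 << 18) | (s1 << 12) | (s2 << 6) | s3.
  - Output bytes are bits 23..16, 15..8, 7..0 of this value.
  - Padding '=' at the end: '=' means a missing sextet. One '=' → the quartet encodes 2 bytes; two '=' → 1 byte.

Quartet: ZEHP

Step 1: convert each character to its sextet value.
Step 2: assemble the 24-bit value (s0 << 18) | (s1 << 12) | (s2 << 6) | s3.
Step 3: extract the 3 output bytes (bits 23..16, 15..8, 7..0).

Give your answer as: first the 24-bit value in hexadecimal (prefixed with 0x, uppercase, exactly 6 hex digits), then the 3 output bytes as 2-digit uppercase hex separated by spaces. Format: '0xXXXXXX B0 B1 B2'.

Answer: 0x6441CF 64 41 CF

Derivation:
Sextets: Z=25, E=4, H=7, P=15
24-bit: (25<<18) | (4<<12) | (7<<6) | 15
      = 0x640000 | 0x004000 | 0x0001C0 | 0x00000F
      = 0x6441CF
Bytes: (v>>16)&0xFF=64, (v>>8)&0xFF=41, v&0xFF=CF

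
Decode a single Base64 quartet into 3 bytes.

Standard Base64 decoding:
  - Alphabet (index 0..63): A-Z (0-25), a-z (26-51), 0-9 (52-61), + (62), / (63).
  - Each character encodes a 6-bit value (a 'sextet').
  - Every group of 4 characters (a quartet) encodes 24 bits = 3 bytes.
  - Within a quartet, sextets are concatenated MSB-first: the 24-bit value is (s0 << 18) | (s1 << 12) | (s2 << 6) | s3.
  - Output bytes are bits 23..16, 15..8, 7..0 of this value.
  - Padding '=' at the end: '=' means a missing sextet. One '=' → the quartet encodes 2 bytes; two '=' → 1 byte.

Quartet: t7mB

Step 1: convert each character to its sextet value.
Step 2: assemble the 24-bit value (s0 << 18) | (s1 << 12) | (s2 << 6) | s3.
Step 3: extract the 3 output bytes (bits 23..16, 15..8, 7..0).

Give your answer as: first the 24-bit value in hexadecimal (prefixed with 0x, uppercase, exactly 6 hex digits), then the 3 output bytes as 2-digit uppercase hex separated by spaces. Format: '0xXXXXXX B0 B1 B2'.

Sextets: t=45, 7=59, m=38, B=1
24-bit: (45<<18) | (59<<12) | (38<<6) | 1
      = 0xB40000 | 0x03B000 | 0x000980 | 0x000001
      = 0xB7B981
Bytes: (v>>16)&0xFF=B7, (v>>8)&0xFF=B9, v&0xFF=81

Answer: 0xB7B981 B7 B9 81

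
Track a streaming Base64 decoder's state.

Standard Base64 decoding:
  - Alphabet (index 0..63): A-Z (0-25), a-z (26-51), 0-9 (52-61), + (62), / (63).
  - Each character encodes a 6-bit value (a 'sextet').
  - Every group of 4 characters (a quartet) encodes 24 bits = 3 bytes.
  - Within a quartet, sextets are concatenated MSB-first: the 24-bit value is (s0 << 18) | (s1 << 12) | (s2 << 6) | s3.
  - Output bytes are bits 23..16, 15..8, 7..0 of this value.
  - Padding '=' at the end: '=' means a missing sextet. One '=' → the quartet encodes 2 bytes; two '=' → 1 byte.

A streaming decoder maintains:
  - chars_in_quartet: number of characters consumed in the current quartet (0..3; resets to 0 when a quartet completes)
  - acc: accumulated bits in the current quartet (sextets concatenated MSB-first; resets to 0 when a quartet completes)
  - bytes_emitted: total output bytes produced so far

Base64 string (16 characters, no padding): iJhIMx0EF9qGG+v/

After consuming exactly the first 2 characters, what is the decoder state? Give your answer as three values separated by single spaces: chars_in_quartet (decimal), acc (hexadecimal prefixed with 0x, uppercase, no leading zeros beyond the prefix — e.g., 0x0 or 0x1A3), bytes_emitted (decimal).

Answer: 2 0x889 0

Derivation:
After char 0 ('i'=34): chars_in_quartet=1 acc=0x22 bytes_emitted=0
After char 1 ('J'=9): chars_in_quartet=2 acc=0x889 bytes_emitted=0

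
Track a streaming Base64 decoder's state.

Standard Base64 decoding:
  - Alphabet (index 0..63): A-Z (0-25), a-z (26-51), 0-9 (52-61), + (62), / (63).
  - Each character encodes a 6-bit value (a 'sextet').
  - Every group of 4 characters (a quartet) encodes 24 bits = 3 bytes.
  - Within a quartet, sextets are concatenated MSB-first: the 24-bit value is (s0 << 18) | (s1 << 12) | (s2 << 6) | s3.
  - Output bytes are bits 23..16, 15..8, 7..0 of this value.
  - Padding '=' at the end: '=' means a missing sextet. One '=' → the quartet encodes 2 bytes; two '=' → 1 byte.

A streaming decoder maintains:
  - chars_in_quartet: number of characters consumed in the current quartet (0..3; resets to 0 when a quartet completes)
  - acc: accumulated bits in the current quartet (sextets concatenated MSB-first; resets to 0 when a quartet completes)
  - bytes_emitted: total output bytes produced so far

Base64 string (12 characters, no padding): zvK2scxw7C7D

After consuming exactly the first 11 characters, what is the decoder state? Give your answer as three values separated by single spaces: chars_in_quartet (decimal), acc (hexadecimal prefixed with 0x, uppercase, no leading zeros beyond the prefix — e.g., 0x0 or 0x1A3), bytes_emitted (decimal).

Answer: 3 0x3B0BB 6

Derivation:
After char 0 ('z'=51): chars_in_quartet=1 acc=0x33 bytes_emitted=0
After char 1 ('v'=47): chars_in_quartet=2 acc=0xCEF bytes_emitted=0
After char 2 ('K'=10): chars_in_quartet=3 acc=0x33BCA bytes_emitted=0
After char 3 ('2'=54): chars_in_quartet=4 acc=0xCEF2B6 -> emit CE F2 B6, reset; bytes_emitted=3
After char 4 ('s'=44): chars_in_quartet=1 acc=0x2C bytes_emitted=3
After char 5 ('c'=28): chars_in_quartet=2 acc=0xB1C bytes_emitted=3
After char 6 ('x'=49): chars_in_quartet=3 acc=0x2C731 bytes_emitted=3
After char 7 ('w'=48): chars_in_quartet=4 acc=0xB1CC70 -> emit B1 CC 70, reset; bytes_emitted=6
After char 8 ('7'=59): chars_in_quartet=1 acc=0x3B bytes_emitted=6
After char 9 ('C'=2): chars_in_quartet=2 acc=0xEC2 bytes_emitted=6
After char 10 ('7'=59): chars_in_quartet=3 acc=0x3B0BB bytes_emitted=6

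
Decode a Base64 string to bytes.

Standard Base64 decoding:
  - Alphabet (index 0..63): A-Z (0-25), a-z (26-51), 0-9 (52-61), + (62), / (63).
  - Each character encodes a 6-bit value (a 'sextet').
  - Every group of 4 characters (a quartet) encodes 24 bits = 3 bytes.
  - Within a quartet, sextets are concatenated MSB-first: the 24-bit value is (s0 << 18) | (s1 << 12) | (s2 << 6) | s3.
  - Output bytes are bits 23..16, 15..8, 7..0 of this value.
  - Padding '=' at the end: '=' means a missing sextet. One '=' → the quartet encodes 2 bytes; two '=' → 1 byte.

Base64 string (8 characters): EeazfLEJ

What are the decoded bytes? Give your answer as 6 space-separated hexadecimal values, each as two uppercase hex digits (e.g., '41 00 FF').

Answer: 11 E6 B3 7C B1 09

Derivation:
After char 0 ('E'=4): chars_in_quartet=1 acc=0x4 bytes_emitted=0
After char 1 ('e'=30): chars_in_quartet=2 acc=0x11E bytes_emitted=0
After char 2 ('a'=26): chars_in_quartet=3 acc=0x479A bytes_emitted=0
After char 3 ('z'=51): chars_in_quartet=4 acc=0x11E6B3 -> emit 11 E6 B3, reset; bytes_emitted=3
After char 4 ('f'=31): chars_in_quartet=1 acc=0x1F bytes_emitted=3
After char 5 ('L'=11): chars_in_quartet=2 acc=0x7CB bytes_emitted=3
After char 6 ('E'=4): chars_in_quartet=3 acc=0x1F2C4 bytes_emitted=3
After char 7 ('J'=9): chars_in_quartet=4 acc=0x7CB109 -> emit 7C B1 09, reset; bytes_emitted=6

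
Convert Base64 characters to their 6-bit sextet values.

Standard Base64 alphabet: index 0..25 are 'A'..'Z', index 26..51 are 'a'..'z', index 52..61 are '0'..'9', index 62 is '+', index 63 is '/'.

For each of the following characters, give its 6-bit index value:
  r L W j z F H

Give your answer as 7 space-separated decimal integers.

Answer: 43 11 22 35 51 5 7

Derivation:
'r': a..z range, 26 + ord('r') − ord('a') = 43
'L': A..Z range, ord('L') − ord('A') = 11
'W': A..Z range, ord('W') − ord('A') = 22
'j': a..z range, 26 + ord('j') − ord('a') = 35
'z': a..z range, 26 + ord('z') − ord('a') = 51
'F': A..Z range, ord('F') − ord('A') = 5
'H': A..Z range, ord('H') − ord('A') = 7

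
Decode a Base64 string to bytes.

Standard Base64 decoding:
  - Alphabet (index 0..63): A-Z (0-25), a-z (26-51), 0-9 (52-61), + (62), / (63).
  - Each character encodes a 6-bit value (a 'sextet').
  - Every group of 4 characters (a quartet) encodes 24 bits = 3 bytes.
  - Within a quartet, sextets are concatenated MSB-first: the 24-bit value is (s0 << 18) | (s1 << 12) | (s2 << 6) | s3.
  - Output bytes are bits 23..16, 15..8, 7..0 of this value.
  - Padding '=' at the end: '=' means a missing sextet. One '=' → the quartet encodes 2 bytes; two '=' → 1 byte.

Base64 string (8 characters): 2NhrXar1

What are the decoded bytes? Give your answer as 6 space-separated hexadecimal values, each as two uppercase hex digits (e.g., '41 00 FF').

After char 0 ('2'=54): chars_in_quartet=1 acc=0x36 bytes_emitted=0
After char 1 ('N'=13): chars_in_quartet=2 acc=0xD8D bytes_emitted=0
After char 2 ('h'=33): chars_in_quartet=3 acc=0x36361 bytes_emitted=0
After char 3 ('r'=43): chars_in_quartet=4 acc=0xD8D86B -> emit D8 D8 6B, reset; bytes_emitted=3
After char 4 ('X'=23): chars_in_quartet=1 acc=0x17 bytes_emitted=3
After char 5 ('a'=26): chars_in_quartet=2 acc=0x5DA bytes_emitted=3
After char 6 ('r'=43): chars_in_quartet=3 acc=0x176AB bytes_emitted=3
After char 7 ('1'=53): chars_in_quartet=4 acc=0x5DAAF5 -> emit 5D AA F5, reset; bytes_emitted=6

Answer: D8 D8 6B 5D AA F5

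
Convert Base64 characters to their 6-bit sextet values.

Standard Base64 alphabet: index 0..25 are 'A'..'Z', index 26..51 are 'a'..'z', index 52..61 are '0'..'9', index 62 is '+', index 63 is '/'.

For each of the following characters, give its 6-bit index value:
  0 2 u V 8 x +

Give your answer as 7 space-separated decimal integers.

Answer: 52 54 46 21 60 49 62

Derivation:
'0': 0..9 range, 52 + ord('0') − ord('0') = 52
'2': 0..9 range, 52 + ord('2') − ord('0') = 54
'u': a..z range, 26 + ord('u') − ord('a') = 46
'V': A..Z range, ord('V') − ord('A') = 21
'8': 0..9 range, 52 + ord('8') − ord('0') = 60
'x': a..z range, 26 + ord('x') − ord('a') = 49
'+': index 62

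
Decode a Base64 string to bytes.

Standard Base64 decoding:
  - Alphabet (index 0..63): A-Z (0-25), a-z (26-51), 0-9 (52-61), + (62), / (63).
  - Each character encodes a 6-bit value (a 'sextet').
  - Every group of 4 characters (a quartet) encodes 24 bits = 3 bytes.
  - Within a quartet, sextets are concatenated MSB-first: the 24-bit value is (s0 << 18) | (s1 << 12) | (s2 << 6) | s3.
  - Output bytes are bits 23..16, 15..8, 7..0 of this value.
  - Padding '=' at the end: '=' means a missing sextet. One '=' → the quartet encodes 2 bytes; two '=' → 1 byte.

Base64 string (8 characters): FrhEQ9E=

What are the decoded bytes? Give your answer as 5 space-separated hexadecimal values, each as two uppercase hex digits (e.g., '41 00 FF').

Answer: 16 B8 44 43 D1

Derivation:
After char 0 ('F'=5): chars_in_quartet=1 acc=0x5 bytes_emitted=0
After char 1 ('r'=43): chars_in_quartet=2 acc=0x16B bytes_emitted=0
After char 2 ('h'=33): chars_in_quartet=3 acc=0x5AE1 bytes_emitted=0
After char 3 ('E'=4): chars_in_quartet=4 acc=0x16B844 -> emit 16 B8 44, reset; bytes_emitted=3
After char 4 ('Q'=16): chars_in_quartet=1 acc=0x10 bytes_emitted=3
After char 5 ('9'=61): chars_in_quartet=2 acc=0x43D bytes_emitted=3
After char 6 ('E'=4): chars_in_quartet=3 acc=0x10F44 bytes_emitted=3
Padding '=': partial quartet acc=0x10F44 -> emit 43 D1; bytes_emitted=5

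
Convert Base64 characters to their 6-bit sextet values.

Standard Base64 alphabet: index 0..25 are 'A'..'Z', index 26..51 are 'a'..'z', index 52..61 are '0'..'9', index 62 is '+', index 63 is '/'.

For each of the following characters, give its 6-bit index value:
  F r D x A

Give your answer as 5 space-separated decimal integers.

Answer: 5 43 3 49 0

Derivation:
'F': A..Z range, ord('F') − ord('A') = 5
'r': a..z range, 26 + ord('r') − ord('a') = 43
'D': A..Z range, ord('D') − ord('A') = 3
'x': a..z range, 26 + ord('x') − ord('a') = 49
'A': A..Z range, ord('A') − ord('A') = 0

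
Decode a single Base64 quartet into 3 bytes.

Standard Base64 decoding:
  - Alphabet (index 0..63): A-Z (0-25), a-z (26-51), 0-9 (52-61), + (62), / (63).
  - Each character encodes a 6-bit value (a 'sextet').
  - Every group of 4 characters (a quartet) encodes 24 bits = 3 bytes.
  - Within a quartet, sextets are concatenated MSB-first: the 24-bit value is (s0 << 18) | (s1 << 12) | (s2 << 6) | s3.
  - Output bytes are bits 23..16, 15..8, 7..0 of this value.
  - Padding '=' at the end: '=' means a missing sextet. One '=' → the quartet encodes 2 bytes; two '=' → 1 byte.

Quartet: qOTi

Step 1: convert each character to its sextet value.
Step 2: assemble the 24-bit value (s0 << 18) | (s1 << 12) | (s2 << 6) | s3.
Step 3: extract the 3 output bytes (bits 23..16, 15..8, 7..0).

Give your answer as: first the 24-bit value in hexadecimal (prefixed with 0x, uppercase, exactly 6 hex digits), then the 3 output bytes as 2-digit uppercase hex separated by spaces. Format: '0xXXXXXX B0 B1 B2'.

Answer: 0xA8E4E2 A8 E4 E2

Derivation:
Sextets: q=42, O=14, T=19, i=34
24-bit: (42<<18) | (14<<12) | (19<<6) | 34
      = 0xA80000 | 0x00E000 | 0x0004C0 | 0x000022
      = 0xA8E4E2
Bytes: (v>>16)&0xFF=A8, (v>>8)&0xFF=E4, v&0xFF=E2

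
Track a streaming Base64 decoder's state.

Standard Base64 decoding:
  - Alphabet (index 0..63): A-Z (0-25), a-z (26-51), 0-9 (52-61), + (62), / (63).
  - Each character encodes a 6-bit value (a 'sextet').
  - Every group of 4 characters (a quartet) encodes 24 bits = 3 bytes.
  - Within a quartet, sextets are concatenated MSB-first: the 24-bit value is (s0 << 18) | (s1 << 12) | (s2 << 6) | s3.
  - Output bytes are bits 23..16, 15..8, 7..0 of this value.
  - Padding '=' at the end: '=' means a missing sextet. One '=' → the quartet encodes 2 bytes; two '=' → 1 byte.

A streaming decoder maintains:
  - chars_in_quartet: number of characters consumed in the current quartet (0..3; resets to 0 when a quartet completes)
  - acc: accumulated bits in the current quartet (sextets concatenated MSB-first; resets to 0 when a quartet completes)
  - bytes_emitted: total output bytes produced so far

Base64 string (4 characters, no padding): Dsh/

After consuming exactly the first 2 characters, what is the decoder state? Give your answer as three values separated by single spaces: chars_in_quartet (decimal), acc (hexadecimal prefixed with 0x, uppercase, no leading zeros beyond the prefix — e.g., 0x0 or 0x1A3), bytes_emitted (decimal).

After char 0 ('D'=3): chars_in_quartet=1 acc=0x3 bytes_emitted=0
After char 1 ('s'=44): chars_in_quartet=2 acc=0xEC bytes_emitted=0

Answer: 2 0xEC 0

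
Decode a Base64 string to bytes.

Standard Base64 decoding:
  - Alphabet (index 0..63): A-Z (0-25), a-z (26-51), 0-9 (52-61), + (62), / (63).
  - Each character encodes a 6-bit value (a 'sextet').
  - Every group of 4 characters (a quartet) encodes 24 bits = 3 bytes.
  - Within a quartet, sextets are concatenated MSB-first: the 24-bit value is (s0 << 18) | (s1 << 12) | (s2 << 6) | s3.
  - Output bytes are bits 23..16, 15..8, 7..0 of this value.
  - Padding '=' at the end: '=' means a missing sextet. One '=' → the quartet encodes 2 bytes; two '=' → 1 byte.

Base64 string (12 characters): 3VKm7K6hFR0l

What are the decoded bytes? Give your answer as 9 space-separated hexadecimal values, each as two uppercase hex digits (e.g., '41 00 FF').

Answer: DD 52 A6 EC AE A1 15 1D 25

Derivation:
After char 0 ('3'=55): chars_in_quartet=1 acc=0x37 bytes_emitted=0
After char 1 ('V'=21): chars_in_quartet=2 acc=0xDD5 bytes_emitted=0
After char 2 ('K'=10): chars_in_quartet=3 acc=0x3754A bytes_emitted=0
After char 3 ('m'=38): chars_in_quartet=4 acc=0xDD52A6 -> emit DD 52 A6, reset; bytes_emitted=3
After char 4 ('7'=59): chars_in_quartet=1 acc=0x3B bytes_emitted=3
After char 5 ('K'=10): chars_in_quartet=2 acc=0xECA bytes_emitted=3
After char 6 ('6'=58): chars_in_quartet=3 acc=0x3B2BA bytes_emitted=3
After char 7 ('h'=33): chars_in_quartet=4 acc=0xECAEA1 -> emit EC AE A1, reset; bytes_emitted=6
After char 8 ('F'=5): chars_in_quartet=1 acc=0x5 bytes_emitted=6
After char 9 ('R'=17): chars_in_quartet=2 acc=0x151 bytes_emitted=6
After char 10 ('0'=52): chars_in_quartet=3 acc=0x5474 bytes_emitted=6
After char 11 ('l'=37): chars_in_quartet=4 acc=0x151D25 -> emit 15 1D 25, reset; bytes_emitted=9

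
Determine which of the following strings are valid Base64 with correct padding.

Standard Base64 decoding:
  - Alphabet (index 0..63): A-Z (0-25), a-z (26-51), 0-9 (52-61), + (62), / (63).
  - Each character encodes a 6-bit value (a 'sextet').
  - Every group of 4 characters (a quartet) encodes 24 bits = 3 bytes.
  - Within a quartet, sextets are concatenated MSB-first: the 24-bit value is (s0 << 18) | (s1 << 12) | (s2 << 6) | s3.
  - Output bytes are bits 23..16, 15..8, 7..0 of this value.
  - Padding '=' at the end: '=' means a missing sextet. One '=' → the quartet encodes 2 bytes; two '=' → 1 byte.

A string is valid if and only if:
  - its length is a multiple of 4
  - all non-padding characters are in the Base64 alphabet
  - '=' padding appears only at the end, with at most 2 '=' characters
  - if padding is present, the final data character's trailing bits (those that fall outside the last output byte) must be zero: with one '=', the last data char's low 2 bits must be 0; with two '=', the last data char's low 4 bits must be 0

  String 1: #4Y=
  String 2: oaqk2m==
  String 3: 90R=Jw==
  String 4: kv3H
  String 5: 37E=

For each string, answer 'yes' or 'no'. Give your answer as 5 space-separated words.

Answer: no no no yes yes

Derivation:
String 1: '#4Y=' → invalid (bad char(s): ['#'])
String 2: 'oaqk2m==' → invalid (bad trailing bits)
String 3: '90R=Jw==' → invalid (bad char(s): ['=']; '=' in middle)
String 4: 'kv3H' → valid
String 5: '37E=' → valid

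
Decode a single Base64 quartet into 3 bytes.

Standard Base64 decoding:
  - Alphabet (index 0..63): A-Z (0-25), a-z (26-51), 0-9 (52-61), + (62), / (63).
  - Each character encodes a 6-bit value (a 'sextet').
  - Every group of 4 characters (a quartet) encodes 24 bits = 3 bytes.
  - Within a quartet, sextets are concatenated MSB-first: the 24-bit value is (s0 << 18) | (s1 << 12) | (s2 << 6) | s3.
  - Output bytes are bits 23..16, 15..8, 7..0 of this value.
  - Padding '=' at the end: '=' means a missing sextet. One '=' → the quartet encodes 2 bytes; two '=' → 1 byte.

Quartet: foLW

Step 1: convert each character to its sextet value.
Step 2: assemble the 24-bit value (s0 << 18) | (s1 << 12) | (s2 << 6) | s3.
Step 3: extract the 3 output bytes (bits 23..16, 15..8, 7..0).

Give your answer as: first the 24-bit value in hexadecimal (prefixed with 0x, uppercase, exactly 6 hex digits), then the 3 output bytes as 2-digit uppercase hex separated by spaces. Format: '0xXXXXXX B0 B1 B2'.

Answer: 0x7E82D6 7E 82 D6

Derivation:
Sextets: f=31, o=40, L=11, W=22
24-bit: (31<<18) | (40<<12) | (11<<6) | 22
      = 0x7C0000 | 0x028000 | 0x0002C0 | 0x000016
      = 0x7E82D6
Bytes: (v>>16)&0xFF=7E, (v>>8)&0xFF=82, v&0xFF=D6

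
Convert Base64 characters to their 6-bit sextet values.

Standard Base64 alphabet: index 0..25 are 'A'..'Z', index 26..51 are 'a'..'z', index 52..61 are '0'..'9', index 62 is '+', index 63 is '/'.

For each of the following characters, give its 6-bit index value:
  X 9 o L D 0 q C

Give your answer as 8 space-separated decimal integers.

'X': A..Z range, ord('X') − ord('A') = 23
'9': 0..9 range, 52 + ord('9') − ord('0') = 61
'o': a..z range, 26 + ord('o') − ord('a') = 40
'L': A..Z range, ord('L') − ord('A') = 11
'D': A..Z range, ord('D') − ord('A') = 3
'0': 0..9 range, 52 + ord('0') − ord('0') = 52
'q': a..z range, 26 + ord('q') − ord('a') = 42
'C': A..Z range, ord('C') − ord('A') = 2

Answer: 23 61 40 11 3 52 42 2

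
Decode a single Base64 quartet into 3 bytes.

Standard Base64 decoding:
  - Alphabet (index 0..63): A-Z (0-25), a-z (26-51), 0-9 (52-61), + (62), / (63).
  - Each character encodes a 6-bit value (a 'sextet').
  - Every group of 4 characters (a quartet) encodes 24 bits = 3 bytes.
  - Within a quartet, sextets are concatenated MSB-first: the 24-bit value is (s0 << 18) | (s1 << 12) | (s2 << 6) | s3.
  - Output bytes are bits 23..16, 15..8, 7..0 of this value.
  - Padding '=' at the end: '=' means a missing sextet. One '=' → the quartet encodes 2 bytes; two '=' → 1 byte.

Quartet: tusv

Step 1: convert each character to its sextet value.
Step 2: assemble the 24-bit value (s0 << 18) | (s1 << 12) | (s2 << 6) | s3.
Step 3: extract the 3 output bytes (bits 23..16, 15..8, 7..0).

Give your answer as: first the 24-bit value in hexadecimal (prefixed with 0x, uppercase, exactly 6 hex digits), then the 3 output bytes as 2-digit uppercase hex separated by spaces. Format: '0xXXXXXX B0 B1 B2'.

Answer: 0xB6EB2F B6 EB 2F

Derivation:
Sextets: t=45, u=46, s=44, v=47
24-bit: (45<<18) | (46<<12) | (44<<6) | 47
      = 0xB40000 | 0x02E000 | 0x000B00 | 0x00002F
      = 0xB6EB2F
Bytes: (v>>16)&0xFF=B6, (v>>8)&0xFF=EB, v&0xFF=2F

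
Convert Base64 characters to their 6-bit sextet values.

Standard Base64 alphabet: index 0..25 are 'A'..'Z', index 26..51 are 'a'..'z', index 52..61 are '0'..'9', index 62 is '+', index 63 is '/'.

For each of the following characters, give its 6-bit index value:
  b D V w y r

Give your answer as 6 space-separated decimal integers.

'b': a..z range, 26 + ord('b') − ord('a') = 27
'D': A..Z range, ord('D') − ord('A') = 3
'V': A..Z range, ord('V') − ord('A') = 21
'w': a..z range, 26 + ord('w') − ord('a') = 48
'y': a..z range, 26 + ord('y') − ord('a') = 50
'r': a..z range, 26 + ord('r') − ord('a') = 43

Answer: 27 3 21 48 50 43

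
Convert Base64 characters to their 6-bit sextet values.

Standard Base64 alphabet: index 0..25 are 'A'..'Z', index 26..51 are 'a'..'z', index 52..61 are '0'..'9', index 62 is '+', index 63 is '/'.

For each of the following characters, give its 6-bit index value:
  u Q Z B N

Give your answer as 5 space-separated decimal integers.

Answer: 46 16 25 1 13

Derivation:
'u': a..z range, 26 + ord('u') − ord('a') = 46
'Q': A..Z range, ord('Q') − ord('A') = 16
'Z': A..Z range, ord('Z') − ord('A') = 25
'B': A..Z range, ord('B') − ord('A') = 1
'N': A..Z range, ord('N') − ord('A') = 13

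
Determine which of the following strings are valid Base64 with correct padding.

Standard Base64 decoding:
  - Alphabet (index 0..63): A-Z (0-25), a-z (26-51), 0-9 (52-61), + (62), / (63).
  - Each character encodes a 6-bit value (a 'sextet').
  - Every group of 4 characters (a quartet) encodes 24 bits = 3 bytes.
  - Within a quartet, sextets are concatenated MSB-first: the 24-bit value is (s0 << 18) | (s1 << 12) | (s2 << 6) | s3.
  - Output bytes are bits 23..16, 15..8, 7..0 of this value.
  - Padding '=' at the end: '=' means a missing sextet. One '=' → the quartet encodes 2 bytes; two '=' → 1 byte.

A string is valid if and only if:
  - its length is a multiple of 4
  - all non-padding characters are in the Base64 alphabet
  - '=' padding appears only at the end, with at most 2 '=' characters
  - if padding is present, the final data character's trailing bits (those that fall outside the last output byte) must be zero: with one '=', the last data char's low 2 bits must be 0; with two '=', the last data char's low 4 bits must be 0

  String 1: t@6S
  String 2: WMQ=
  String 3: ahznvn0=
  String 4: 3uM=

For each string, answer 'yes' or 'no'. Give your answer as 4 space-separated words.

Answer: no yes yes yes

Derivation:
String 1: 't@6S' → invalid (bad char(s): ['@'])
String 2: 'WMQ=' → valid
String 3: 'ahznvn0=' → valid
String 4: '3uM=' → valid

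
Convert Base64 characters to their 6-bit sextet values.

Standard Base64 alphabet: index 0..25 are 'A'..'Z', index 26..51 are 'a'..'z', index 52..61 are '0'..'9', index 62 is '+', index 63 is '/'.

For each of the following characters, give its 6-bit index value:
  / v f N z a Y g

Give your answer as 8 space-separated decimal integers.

'/': index 63
'v': a..z range, 26 + ord('v') − ord('a') = 47
'f': a..z range, 26 + ord('f') − ord('a') = 31
'N': A..Z range, ord('N') − ord('A') = 13
'z': a..z range, 26 + ord('z') − ord('a') = 51
'a': a..z range, 26 + ord('a') − ord('a') = 26
'Y': A..Z range, ord('Y') − ord('A') = 24
'g': a..z range, 26 + ord('g') − ord('a') = 32

Answer: 63 47 31 13 51 26 24 32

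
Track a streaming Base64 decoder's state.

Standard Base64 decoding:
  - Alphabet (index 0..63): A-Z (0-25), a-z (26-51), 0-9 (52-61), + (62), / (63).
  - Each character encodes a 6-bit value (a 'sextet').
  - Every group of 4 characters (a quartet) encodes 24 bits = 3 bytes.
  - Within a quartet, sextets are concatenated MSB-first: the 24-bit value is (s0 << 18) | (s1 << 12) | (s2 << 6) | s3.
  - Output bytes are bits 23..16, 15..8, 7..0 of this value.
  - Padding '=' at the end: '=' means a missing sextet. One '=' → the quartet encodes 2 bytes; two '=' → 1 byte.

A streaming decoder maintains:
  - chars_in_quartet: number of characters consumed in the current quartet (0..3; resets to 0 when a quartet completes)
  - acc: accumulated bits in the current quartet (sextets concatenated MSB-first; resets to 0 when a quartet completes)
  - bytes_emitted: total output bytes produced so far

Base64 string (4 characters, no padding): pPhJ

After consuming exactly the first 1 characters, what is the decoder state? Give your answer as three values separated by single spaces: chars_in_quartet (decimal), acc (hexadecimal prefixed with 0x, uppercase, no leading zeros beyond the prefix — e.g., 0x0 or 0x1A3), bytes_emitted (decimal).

After char 0 ('p'=41): chars_in_quartet=1 acc=0x29 bytes_emitted=0

Answer: 1 0x29 0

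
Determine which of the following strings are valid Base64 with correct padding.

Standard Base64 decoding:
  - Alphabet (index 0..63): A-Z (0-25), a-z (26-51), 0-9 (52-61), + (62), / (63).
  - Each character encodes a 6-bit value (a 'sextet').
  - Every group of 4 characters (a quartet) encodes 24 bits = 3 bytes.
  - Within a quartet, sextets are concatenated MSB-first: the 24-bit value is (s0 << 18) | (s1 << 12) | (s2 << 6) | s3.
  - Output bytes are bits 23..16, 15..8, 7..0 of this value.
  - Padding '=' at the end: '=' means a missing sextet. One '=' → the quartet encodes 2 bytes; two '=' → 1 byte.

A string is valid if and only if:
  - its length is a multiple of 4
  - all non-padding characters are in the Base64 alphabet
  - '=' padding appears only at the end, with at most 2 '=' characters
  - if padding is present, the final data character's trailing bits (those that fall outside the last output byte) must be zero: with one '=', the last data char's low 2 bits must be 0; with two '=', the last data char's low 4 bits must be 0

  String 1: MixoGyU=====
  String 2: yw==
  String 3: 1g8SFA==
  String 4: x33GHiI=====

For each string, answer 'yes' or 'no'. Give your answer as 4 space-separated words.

Answer: no yes yes no

Derivation:
String 1: 'MixoGyU=====' → invalid (5 pad chars (max 2))
String 2: 'yw==' → valid
String 3: '1g8SFA==' → valid
String 4: 'x33GHiI=====' → invalid (5 pad chars (max 2))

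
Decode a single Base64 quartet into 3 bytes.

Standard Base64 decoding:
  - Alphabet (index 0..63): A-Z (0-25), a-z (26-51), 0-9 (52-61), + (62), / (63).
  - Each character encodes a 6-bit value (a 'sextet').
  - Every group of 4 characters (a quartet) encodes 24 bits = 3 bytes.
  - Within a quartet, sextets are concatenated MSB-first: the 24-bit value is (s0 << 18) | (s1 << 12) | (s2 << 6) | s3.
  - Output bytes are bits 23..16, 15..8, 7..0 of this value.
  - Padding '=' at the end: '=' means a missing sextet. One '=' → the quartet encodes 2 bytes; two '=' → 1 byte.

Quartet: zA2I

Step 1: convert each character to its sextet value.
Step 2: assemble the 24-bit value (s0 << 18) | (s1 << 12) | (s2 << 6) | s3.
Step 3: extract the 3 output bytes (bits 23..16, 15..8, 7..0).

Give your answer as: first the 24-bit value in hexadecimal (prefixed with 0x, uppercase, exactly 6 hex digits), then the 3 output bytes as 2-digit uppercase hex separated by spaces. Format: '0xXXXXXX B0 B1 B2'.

Answer: 0xCC0D88 CC 0D 88

Derivation:
Sextets: z=51, A=0, 2=54, I=8
24-bit: (51<<18) | (0<<12) | (54<<6) | 8
      = 0xCC0000 | 0x000000 | 0x000D80 | 0x000008
      = 0xCC0D88
Bytes: (v>>16)&0xFF=CC, (v>>8)&0xFF=0D, v&0xFF=88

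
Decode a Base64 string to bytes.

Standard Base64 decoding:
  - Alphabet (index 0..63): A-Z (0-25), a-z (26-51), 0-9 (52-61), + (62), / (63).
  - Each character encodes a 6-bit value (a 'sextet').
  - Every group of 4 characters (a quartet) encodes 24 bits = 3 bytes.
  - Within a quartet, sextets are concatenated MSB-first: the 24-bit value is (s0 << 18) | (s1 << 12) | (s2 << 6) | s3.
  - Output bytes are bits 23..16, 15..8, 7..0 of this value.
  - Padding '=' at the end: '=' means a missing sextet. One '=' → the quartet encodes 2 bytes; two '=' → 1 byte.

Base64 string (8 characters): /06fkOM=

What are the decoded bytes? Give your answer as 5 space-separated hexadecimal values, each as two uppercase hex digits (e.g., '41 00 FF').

Answer: FF 4E 9F 90 E3

Derivation:
After char 0 ('/'=63): chars_in_quartet=1 acc=0x3F bytes_emitted=0
After char 1 ('0'=52): chars_in_quartet=2 acc=0xFF4 bytes_emitted=0
After char 2 ('6'=58): chars_in_quartet=3 acc=0x3FD3A bytes_emitted=0
After char 3 ('f'=31): chars_in_quartet=4 acc=0xFF4E9F -> emit FF 4E 9F, reset; bytes_emitted=3
After char 4 ('k'=36): chars_in_quartet=1 acc=0x24 bytes_emitted=3
After char 5 ('O'=14): chars_in_quartet=2 acc=0x90E bytes_emitted=3
After char 6 ('M'=12): chars_in_quartet=3 acc=0x2438C bytes_emitted=3
Padding '=': partial quartet acc=0x2438C -> emit 90 E3; bytes_emitted=5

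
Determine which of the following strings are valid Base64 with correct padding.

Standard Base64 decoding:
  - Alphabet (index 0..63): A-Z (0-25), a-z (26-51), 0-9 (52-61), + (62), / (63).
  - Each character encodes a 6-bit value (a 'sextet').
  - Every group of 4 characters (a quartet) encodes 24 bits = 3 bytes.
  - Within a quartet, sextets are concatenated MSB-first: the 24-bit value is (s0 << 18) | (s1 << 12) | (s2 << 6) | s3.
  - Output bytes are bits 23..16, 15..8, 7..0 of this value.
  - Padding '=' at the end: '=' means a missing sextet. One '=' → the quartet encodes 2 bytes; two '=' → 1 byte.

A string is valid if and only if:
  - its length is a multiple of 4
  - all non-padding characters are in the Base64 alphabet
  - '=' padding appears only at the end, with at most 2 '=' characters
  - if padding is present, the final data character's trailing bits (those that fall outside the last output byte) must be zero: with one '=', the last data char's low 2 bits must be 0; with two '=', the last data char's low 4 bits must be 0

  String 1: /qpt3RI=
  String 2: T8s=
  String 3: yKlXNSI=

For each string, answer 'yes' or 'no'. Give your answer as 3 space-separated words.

String 1: '/qpt3RI=' → valid
String 2: 'T8s=' → valid
String 3: 'yKlXNSI=' → valid

Answer: yes yes yes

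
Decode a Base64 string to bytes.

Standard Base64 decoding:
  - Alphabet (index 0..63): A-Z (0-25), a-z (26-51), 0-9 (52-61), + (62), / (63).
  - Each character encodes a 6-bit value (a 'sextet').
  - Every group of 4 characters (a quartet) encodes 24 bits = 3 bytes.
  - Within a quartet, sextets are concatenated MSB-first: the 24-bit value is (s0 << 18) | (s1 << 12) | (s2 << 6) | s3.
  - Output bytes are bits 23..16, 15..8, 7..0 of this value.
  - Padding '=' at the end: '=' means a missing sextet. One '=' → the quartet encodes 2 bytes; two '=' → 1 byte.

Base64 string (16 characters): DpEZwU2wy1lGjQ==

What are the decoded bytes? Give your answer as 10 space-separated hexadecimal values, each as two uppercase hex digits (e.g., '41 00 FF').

After char 0 ('D'=3): chars_in_quartet=1 acc=0x3 bytes_emitted=0
After char 1 ('p'=41): chars_in_quartet=2 acc=0xE9 bytes_emitted=0
After char 2 ('E'=4): chars_in_quartet=3 acc=0x3A44 bytes_emitted=0
After char 3 ('Z'=25): chars_in_quartet=4 acc=0xE9119 -> emit 0E 91 19, reset; bytes_emitted=3
After char 4 ('w'=48): chars_in_quartet=1 acc=0x30 bytes_emitted=3
After char 5 ('U'=20): chars_in_quartet=2 acc=0xC14 bytes_emitted=3
After char 6 ('2'=54): chars_in_quartet=3 acc=0x30536 bytes_emitted=3
After char 7 ('w'=48): chars_in_quartet=4 acc=0xC14DB0 -> emit C1 4D B0, reset; bytes_emitted=6
After char 8 ('y'=50): chars_in_quartet=1 acc=0x32 bytes_emitted=6
After char 9 ('1'=53): chars_in_quartet=2 acc=0xCB5 bytes_emitted=6
After char 10 ('l'=37): chars_in_quartet=3 acc=0x32D65 bytes_emitted=6
After char 11 ('G'=6): chars_in_quartet=4 acc=0xCB5946 -> emit CB 59 46, reset; bytes_emitted=9
After char 12 ('j'=35): chars_in_quartet=1 acc=0x23 bytes_emitted=9
After char 13 ('Q'=16): chars_in_quartet=2 acc=0x8D0 bytes_emitted=9
Padding '==': partial quartet acc=0x8D0 -> emit 8D; bytes_emitted=10

Answer: 0E 91 19 C1 4D B0 CB 59 46 8D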